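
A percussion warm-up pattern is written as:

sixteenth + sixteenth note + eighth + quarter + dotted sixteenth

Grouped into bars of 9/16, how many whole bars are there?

1

One bar of 9/16 = 18 thirty-second notes.
Convert each value to thirty-second notes: sixteenth = 2; sixteenth note = 2; eighth = 4; quarter = 8; dotted sixteenth = 3.
Sum: 2 + 2 + 4 + 8 + 3 = 19.
19 ÷ 18 = 1 complete bar with 1 left over.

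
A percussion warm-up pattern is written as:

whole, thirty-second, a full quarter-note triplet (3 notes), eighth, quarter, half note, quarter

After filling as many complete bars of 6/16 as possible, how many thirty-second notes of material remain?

One bar of 6/16 = 12 thirty-second notes.
Working in thirty-second notes: whole = 32; thirty-second = 1; a full quarter-note triplet (3 notes) (three triplet quarters span one half) = 16; eighth = 4; quarter = 8; half note = 16; quarter = 8.
Adding: 32 + 1 + 16 + 4 + 8 + 16 + 8 = 85.
85 ÷ 12 = 7 complete bars with 1 thirty-second note remaining.

1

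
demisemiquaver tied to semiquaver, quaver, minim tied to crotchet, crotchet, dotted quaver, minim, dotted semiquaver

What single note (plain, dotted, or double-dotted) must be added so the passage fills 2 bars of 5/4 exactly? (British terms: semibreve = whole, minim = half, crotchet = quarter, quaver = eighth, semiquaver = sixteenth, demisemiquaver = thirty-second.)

2 bars of 5/4 = 80 thirty-second notes.
In thirty-second notes: demisemiquaver tied to semiquaver (demisemiquaver + semiquaver) = 3; quaver = 4; minim tied to crotchet (minim + crotchet) = 24; crotchet = 8; dotted quaver = 6; minim = 16; dotted semiquaver = 3.
Sum: 3 + 4 + 24 + 8 + 6 + 16 + 3 = 64.
Remaining: 80 − 64 = 16 thirty-second notes, which is a half note.

half note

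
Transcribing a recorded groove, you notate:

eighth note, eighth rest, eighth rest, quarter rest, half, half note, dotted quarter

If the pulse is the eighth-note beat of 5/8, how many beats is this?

16

One eighth-note beat = 2 sixteenth notes.
Express everything in sixteenth notes: eighth note = 2; eighth rest = 2; eighth rest = 2; quarter rest = 4; half = 8; half note = 8; dotted quarter = 6.
Adding: 2 + 2 + 2 + 4 + 8 + 8 + 6 = 32.
32 ÷ 2 = 16 beats.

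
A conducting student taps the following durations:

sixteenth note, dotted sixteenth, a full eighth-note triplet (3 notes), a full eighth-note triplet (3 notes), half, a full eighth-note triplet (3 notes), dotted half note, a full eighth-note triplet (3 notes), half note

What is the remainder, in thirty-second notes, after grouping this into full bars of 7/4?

One bar of 7/4 = 56 thirty-second notes.
Express everything in thirty-second notes: sixteenth note = 2; dotted sixteenth = 3; a full eighth-note triplet (3 notes) (three triplet eighths span one quarter) = 8; a full eighth-note triplet (3 notes) (three triplet eighths span one quarter) = 8; half = 16; a full eighth-note triplet (3 notes) (three triplet eighths span one quarter) = 8; dotted half note = 24; a full eighth-note triplet (3 notes) (three triplet eighths span one quarter) = 8; half note = 16.
Sum: 2 + 3 + 8 + 8 + 16 + 8 + 24 + 8 + 16 = 93.
93 ÷ 56 = 1 complete bar with 37 thirty-second notes remaining.

37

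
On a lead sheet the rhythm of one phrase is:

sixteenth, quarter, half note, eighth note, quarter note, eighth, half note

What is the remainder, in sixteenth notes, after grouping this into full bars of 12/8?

5

One bar of 12/8 = 24 sixteenth notes.
Each duration in sixteenth notes: sixteenth = 1; quarter = 4; half note = 8; eighth note = 2; quarter note = 4; eighth = 2; half note = 8.
Sum: 1 + 4 + 8 + 2 + 4 + 2 + 8 = 29.
29 ÷ 24 = 1 complete bar with 5 sixteenth notes remaining.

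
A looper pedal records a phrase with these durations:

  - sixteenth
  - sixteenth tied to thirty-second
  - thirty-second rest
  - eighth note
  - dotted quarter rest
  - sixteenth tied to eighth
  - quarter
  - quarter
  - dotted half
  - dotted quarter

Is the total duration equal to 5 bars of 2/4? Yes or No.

Yes

One bar of 2/4 = 16 thirty-second notes, so 5 bars = 80.
Convert each value to thirty-second notes: sixteenth = 2; sixteenth tied to thirty-second (sixteenth + thirty-second) = 3; thirty-second rest = 1; eighth note = 4; dotted quarter rest = 12; sixteenth tied to eighth (sixteenth + eighth) = 6; quarter = 8; quarter = 8; dotted half = 24; dotted quarter = 12.
Total: 2 + 3 + 1 + 4 + 12 + 6 + 8 + 8 + 24 + 12 = 80.
80 equals 80, so the answer is Yes.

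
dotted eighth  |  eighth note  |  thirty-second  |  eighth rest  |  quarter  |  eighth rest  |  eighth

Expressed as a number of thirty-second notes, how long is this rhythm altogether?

Working in thirty-second notes: dotted eighth = 6; eighth note = 4; thirty-second = 1; eighth rest = 4; quarter = 8; eighth rest = 4; eighth = 4.
Altogether 6 + 4 + 1 + 4 + 8 + 4 + 4 = 31 thirty-second notes.

31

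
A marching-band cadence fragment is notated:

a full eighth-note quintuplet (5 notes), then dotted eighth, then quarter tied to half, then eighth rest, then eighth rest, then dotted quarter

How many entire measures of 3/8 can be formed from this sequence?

5

One bar of 3/8 = 6 sixteenth notes.
Each duration in sixteenth notes: a full eighth-note quintuplet (5 notes) (five quintuplet eighths span one half) = 8; dotted eighth = 3; quarter tied to half (quarter + half) = 12; eighth rest = 2; eighth rest = 2; dotted quarter = 6.
Altogether 8 + 3 + 12 + 2 + 2 + 6 = 33.
33 ÷ 6 = 5 complete bars with 3 left over.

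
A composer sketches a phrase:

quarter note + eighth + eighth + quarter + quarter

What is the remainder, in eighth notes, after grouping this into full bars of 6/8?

2

One bar of 6/8 = 6 eighth notes.
In eighth notes: quarter note = 2; eighth = 1; eighth = 1; quarter = 2; quarter = 2.
Altogether 2 + 1 + 1 + 2 + 2 = 8.
8 ÷ 6 = 1 complete bar with 2 eighth notes remaining.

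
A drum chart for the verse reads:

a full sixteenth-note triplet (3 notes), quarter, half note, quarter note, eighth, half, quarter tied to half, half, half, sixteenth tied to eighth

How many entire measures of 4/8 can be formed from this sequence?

One bar of 4/8 = 8 sixteenth notes.
Convert each value to sixteenth notes: a full sixteenth-note triplet (3 notes) (three triplet sixteenths span one eighth) = 2; quarter = 4; half note = 8; quarter note = 4; eighth = 2; half = 8; quarter tied to half (quarter + half) = 12; half = 8; half = 8; sixteenth tied to eighth (sixteenth + eighth) = 3.
Total: 2 + 4 + 8 + 4 + 2 + 8 + 12 + 8 + 8 + 3 = 59.
59 ÷ 8 = 7 complete bars with 3 left over.

7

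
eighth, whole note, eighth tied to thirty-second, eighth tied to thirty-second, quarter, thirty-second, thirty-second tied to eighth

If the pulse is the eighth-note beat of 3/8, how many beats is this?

15

One eighth-note beat = 4 thirty-second notes.
Convert each value to thirty-second notes: eighth = 4; whole note = 32; eighth tied to thirty-second (eighth + thirty-second) = 5; eighth tied to thirty-second (eighth + thirty-second) = 5; quarter = 8; thirty-second = 1; thirty-second tied to eighth (thirty-second + eighth) = 5.
Sum: 4 + 32 + 5 + 5 + 8 + 1 + 5 = 60.
60 ÷ 4 = 15 beats.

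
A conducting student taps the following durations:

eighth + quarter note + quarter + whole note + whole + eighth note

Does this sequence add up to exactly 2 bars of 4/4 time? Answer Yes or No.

One bar of 4/4 = 8 eighth notes, so 2 bars = 16.
In eighth notes: eighth = 1; quarter note = 2; quarter = 2; whole note = 8; whole = 8; eighth note = 1.
Altogether 1 + 2 + 2 + 8 + 8 + 1 = 22.
22 exceeds 16, so the answer is No.

No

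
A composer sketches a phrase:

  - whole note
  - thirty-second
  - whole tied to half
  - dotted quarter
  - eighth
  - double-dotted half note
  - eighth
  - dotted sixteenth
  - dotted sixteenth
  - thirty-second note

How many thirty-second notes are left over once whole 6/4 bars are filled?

One bar of 6/4 = 48 thirty-second notes.
Convert each value to thirty-second notes: whole note = 32; thirty-second = 1; whole tied to half (whole + half) = 48; dotted quarter = 12; eighth = 4; double-dotted half note = 28; eighth = 4; dotted sixteenth = 3; dotted sixteenth = 3; thirty-second note = 1.
Sum: 32 + 1 + 48 + 12 + 4 + 28 + 4 + 3 + 3 + 1 = 136.
136 ÷ 48 = 2 complete bars with 40 thirty-second notes remaining.

40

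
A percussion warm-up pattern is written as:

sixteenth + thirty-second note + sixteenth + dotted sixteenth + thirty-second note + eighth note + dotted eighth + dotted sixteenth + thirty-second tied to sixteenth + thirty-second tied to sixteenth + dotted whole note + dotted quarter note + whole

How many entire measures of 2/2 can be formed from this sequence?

One bar of 2/2 = 32 thirty-second notes.
Convert each value to thirty-second notes: sixteenth = 2; thirty-second note = 1; sixteenth = 2; dotted sixteenth = 3; thirty-second note = 1; eighth note = 4; dotted eighth = 6; dotted sixteenth = 3; thirty-second tied to sixteenth (thirty-second + sixteenth) = 3; thirty-second tied to sixteenth (thirty-second + sixteenth) = 3; dotted whole note = 48; dotted quarter note = 12; whole = 32.
Adding: 2 + 1 + 2 + 3 + 1 + 4 + 6 + 3 + 3 + 3 + 48 + 12 + 32 = 120.
120 ÷ 32 = 3 complete bars with 24 left over.

3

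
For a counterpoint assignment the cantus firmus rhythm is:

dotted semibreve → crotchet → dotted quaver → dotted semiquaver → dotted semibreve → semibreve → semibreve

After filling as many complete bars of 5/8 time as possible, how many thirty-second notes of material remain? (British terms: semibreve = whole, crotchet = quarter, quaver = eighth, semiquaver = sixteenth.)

17

One bar of 5/8 = 20 thirty-second notes.
Working in thirty-second notes: dotted semibreve = 48; crotchet = 8; dotted quaver = 6; dotted semiquaver = 3; dotted semibreve = 48; semibreve = 32; semibreve = 32.
Sum: 48 + 8 + 6 + 3 + 48 + 32 + 32 = 177.
177 ÷ 20 = 8 complete bars with 17 thirty-second notes remaining.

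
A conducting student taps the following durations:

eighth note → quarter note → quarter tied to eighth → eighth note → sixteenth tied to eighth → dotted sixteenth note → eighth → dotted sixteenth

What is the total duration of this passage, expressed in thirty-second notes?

Working in thirty-second notes: eighth note = 4; quarter note = 8; quarter tied to eighth (quarter + eighth) = 12; eighth note = 4; sixteenth tied to eighth (sixteenth + eighth) = 6; dotted sixteenth note = 3; eighth = 4; dotted sixteenth = 3.
Adding: 4 + 8 + 12 + 4 + 6 + 3 + 4 + 3 = 44 thirty-second notes.

44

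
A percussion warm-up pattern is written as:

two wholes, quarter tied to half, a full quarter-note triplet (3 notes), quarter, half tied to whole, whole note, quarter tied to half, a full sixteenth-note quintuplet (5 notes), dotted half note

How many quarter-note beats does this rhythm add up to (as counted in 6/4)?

One quarter-note beat = 2 eighth notes.
Working in eighth notes: whole = 8; whole = 8; quarter tied to half (quarter + half) = 6; a full quarter-note triplet (3 notes) (three triplet quarters span one half) = 4; quarter = 2; half tied to whole (half + whole) = 12; whole note = 8; quarter tied to half (quarter + half) = 6; a full sixteenth-note quintuplet (5 notes) (five quintuplet sixteenths span one quarter) = 2; dotted half note = 6.
Total: 8 + 8 + 6 + 4 + 2 + 12 + 8 + 6 + 2 + 6 = 62.
62 ÷ 2 = 31 beats.

31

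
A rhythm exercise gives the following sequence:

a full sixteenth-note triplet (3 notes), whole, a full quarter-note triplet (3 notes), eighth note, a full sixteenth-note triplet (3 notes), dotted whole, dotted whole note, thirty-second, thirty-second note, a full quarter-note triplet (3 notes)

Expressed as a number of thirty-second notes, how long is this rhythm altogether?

174

Each duration in thirty-second notes: a full sixteenth-note triplet (3 notes) (three triplet sixteenths span one eighth) = 4; whole = 32; a full quarter-note triplet (3 notes) (three triplet quarters span one half) = 16; eighth note = 4; a full sixteenth-note triplet (3 notes) (three triplet sixteenths span one eighth) = 4; dotted whole = 48; dotted whole note = 48; thirty-second = 1; thirty-second note = 1; a full quarter-note triplet (3 notes) (three triplet quarters span one half) = 16.
Total: 4 + 32 + 16 + 4 + 4 + 48 + 48 + 1 + 1 + 16 = 174 thirty-second notes.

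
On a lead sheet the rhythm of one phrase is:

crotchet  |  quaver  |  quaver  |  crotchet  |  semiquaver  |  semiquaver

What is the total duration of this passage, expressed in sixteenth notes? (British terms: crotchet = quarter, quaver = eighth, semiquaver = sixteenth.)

Each duration in sixteenth notes: crotchet = 4; quaver = 2; quaver = 2; crotchet = 4; semiquaver = 1; semiquaver = 1.
Adding: 4 + 2 + 2 + 4 + 1 + 1 = 14 sixteenth notes.

14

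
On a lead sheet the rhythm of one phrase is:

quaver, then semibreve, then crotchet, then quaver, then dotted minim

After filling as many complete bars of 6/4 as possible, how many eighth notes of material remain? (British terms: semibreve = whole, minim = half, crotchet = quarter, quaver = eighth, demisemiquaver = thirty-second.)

One bar of 6/4 = 12 eighth notes.
Working in eighth notes: quaver = 1; semibreve = 8; crotchet = 2; quaver = 1; dotted minim = 6.
Adding: 1 + 8 + 2 + 1 + 6 = 18.
18 ÷ 12 = 1 complete bar with 6 eighth notes remaining.

6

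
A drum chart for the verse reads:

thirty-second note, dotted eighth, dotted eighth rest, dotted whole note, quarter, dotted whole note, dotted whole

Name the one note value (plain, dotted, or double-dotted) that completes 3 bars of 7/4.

dotted sixteenth note

3 bars of 7/4 = 168 thirty-second notes.
Convert each value to thirty-second notes: thirty-second note = 1; dotted eighth = 6; dotted eighth rest = 6; dotted whole note = 48; quarter = 8; dotted whole note = 48; dotted whole = 48.
Altogether 1 + 6 + 6 + 48 + 8 + 48 + 48 = 165.
Remaining: 168 − 165 = 3 thirty-second notes, which is a dotted sixteenth note.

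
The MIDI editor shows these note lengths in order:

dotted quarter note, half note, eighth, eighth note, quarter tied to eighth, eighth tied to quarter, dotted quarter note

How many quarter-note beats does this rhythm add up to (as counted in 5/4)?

9

One quarter-note beat = 2 eighth notes.
In eighth notes: dotted quarter note = 3; half note = 4; eighth = 1; eighth note = 1; quarter tied to eighth (quarter + eighth) = 3; eighth tied to quarter (eighth + quarter) = 3; dotted quarter note = 3.
Total: 3 + 4 + 1 + 1 + 3 + 3 + 3 = 18.
18 ÷ 2 = 9 beats.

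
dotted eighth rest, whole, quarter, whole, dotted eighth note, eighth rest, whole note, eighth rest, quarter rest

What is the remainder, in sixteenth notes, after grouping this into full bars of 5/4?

6

One bar of 5/4 = 20 sixteenth notes.
Each duration in sixteenth notes: dotted eighth rest = 3; whole = 16; quarter = 4; whole = 16; dotted eighth note = 3; eighth rest = 2; whole note = 16; eighth rest = 2; quarter rest = 4.
Adding: 3 + 16 + 4 + 16 + 3 + 2 + 16 + 2 + 4 = 66.
66 ÷ 20 = 3 complete bars with 6 sixteenth notes remaining.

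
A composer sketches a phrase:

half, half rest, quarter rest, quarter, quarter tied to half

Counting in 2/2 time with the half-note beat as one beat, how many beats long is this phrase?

One half-note beat = 2 quarter notes.
Each duration in quarter notes: half = 2; half rest = 2; quarter rest = 1; quarter = 1; quarter tied to half (quarter + half) = 3.
Sum: 2 + 2 + 1 + 1 + 3 = 9.
9 ÷ 2 = 4.5 beats.

4.5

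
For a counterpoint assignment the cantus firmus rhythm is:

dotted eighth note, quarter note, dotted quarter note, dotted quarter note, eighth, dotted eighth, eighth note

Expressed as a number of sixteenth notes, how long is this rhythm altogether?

Each duration in sixteenth notes: dotted eighth note = 3; quarter note = 4; dotted quarter note = 6; dotted quarter note = 6; eighth = 2; dotted eighth = 3; eighth note = 2.
Altogether 3 + 4 + 6 + 6 + 2 + 3 + 2 = 26 sixteenth notes.

26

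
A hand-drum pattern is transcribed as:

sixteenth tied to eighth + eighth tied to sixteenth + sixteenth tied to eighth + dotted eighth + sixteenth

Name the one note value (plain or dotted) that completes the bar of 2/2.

dotted eighth note

The bar of 2/2 = 16 sixteenth notes.
Working in sixteenth notes: sixteenth tied to eighth (sixteenth + eighth) = 3; eighth tied to sixteenth (eighth + sixteenth) = 3; sixteenth tied to eighth (sixteenth + eighth) = 3; dotted eighth = 3; sixteenth = 1.
Altogether 3 + 3 + 3 + 3 + 1 = 13.
Remaining: 16 − 13 = 3 sixteenth notes, which is a dotted eighth note.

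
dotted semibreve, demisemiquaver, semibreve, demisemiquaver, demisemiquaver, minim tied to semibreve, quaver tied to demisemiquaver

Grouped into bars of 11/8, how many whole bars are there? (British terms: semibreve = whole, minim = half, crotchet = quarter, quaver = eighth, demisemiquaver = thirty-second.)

One bar of 11/8 = 44 thirty-second notes.
Express everything in thirty-second notes: dotted semibreve = 48; demisemiquaver = 1; semibreve = 32; demisemiquaver = 1; demisemiquaver = 1; minim tied to semibreve (minim + semibreve) = 48; quaver tied to demisemiquaver (quaver + demisemiquaver) = 5.
Altogether 48 + 1 + 32 + 1 + 1 + 48 + 5 = 136.
136 ÷ 44 = 3 complete bars with 4 left over.

3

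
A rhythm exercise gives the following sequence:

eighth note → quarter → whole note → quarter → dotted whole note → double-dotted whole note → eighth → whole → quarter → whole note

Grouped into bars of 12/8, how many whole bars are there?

4

One bar of 12/8 = 12 eighth notes.
Each duration in eighth notes: eighth note = 1; quarter = 2; whole note = 8; quarter = 2; dotted whole note = 12; double-dotted whole note = 14; eighth = 1; whole = 8; quarter = 2; whole note = 8.
Total: 1 + 2 + 8 + 2 + 12 + 14 + 1 + 8 + 2 + 8 = 58.
58 ÷ 12 = 4 complete bars with 10 left over.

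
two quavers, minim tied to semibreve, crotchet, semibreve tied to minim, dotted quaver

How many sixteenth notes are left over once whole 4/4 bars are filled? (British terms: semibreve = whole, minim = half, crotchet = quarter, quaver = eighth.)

One bar of 4/4 = 16 sixteenth notes.
Convert each value to sixteenth notes: quaver = 2; quaver = 2; minim tied to semibreve (minim + semibreve) = 24; crotchet = 4; semibreve tied to minim (semibreve + minim) = 24; dotted quaver = 3.
Sum: 2 + 2 + 24 + 4 + 24 + 3 = 59.
59 ÷ 16 = 3 complete bars with 11 sixteenth notes remaining.

11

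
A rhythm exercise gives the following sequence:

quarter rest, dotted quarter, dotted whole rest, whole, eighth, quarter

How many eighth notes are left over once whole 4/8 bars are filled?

0

One bar of 4/8 = 4 eighth notes.
In eighth notes: quarter rest = 2; dotted quarter = 3; dotted whole rest = 12; whole = 8; eighth = 1; quarter = 2.
Sum: 2 + 3 + 12 + 8 + 1 + 2 = 28.
28 ÷ 4 = 7 complete bars with 0 eighth notes remaining.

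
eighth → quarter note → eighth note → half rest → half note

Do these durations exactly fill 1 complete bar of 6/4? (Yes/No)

Yes

One bar of 6/4 = 12 eighth notes.
Each duration in eighth notes: eighth = 1; quarter note = 2; eighth note = 1; half rest = 4; half note = 4.
Sum: 1 + 2 + 1 + 4 + 4 = 12.
12 equals 12, so the answer is Yes.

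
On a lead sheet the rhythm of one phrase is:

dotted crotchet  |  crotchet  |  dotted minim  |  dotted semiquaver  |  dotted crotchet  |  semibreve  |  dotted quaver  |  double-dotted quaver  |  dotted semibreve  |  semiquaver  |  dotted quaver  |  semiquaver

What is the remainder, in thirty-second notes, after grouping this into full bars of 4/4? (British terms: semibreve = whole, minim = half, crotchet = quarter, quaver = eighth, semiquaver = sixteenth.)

2

One bar of 4/4 = 32 thirty-second notes.
In thirty-second notes: dotted crotchet = 12; crotchet = 8; dotted minim = 24; dotted semiquaver = 3; dotted crotchet = 12; semibreve = 32; dotted quaver = 6; double-dotted quaver = 7; dotted semibreve = 48; semiquaver = 2; dotted quaver = 6; semiquaver = 2.
Altogether 12 + 8 + 24 + 3 + 12 + 32 + 6 + 7 + 48 + 2 + 6 + 2 = 162.
162 ÷ 32 = 5 complete bars with 2 thirty-second notes remaining.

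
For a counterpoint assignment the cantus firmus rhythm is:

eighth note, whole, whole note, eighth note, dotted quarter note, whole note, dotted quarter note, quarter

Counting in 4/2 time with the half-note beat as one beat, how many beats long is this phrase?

8.5

One half-note beat = 4 eighth notes.
Each duration in eighth notes: eighth note = 1; whole = 8; whole note = 8; eighth note = 1; dotted quarter note = 3; whole note = 8; dotted quarter note = 3; quarter = 2.
Adding: 1 + 8 + 8 + 1 + 3 + 8 + 3 + 2 = 34.
34 ÷ 4 = 8.5 beats.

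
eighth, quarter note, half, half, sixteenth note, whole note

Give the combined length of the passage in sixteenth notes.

39

Each duration in sixteenth notes: eighth = 2; quarter note = 4; half = 8; half = 8; sixteenth note = 1; whole note = 16.
Total: 2 + 4 + 8 + 8 + 1 + 16 = 39 sixteenth notes.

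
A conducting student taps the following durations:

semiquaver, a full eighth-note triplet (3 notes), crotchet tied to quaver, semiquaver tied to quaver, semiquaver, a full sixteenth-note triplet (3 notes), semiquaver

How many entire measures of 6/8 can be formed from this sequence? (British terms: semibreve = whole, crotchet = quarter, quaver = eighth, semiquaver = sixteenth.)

1

One bar of 6/8 = 12 sixteenth notes.
Working in sixteenth notes: semiquaver = 1; a full eighth-note triplet (3 notes) (three triplet eighths span one quarter) = 4; crotchet tied to quaver (crotchet + quaver) = 6; semiquaver tied to quaver (semiquaver + quaver) = 3; semiquaver = 1; a full sixteenth-note triplet (3 notes) (three triplet sixteenths span one eighth) = 2; semiquaver = 1.
Adding: 1 + 4 + 6 + 3 + 1 + 2 + 1 = 18.
18 ÷ 12 = 1 complete bar with 6 left over.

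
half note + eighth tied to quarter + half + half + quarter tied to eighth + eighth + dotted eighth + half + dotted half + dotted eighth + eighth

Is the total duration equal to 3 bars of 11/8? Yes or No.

One bar of 11/8 = 22 sixteenth notes, so 3 bars = 66.
Working in sixteenth notes: half note = 8; eighth tied to quarter (eighth + quarter) = 6; half = 8; half = 8; quarter tied to eighth (quarter + eighth) = 6; eighth = 2; dotted eighth = 3; half = 8; dotted half = 12; dotted eighth = 3; eighth = 2.
Sum: 8 + 6 + 8 + 8 + 6 + 2 + 3 + 8 + 12 + 3 + 2 = 66.
66 equals 66, so the answer is Yes.

Yes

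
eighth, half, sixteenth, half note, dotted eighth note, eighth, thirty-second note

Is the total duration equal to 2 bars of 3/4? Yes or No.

One bar of 3/4 = 24 thirty-second notes, so 2 bars = 48.
Working in thirty-second notes: eighth = 4; half = 16; sixteenth = 2; half note = 16; dotted eighth note = 6; eighth = 4; thirty-second note = 1.
Altogether 4 + 16 + 2 + 16 + 6 + 4 + 1 = 49.
49 exceeds 48, so the answer is No.

No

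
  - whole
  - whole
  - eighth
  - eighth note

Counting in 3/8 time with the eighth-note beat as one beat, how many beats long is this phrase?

One eighth-note beat = 2 sixteenth notes.
In sixteenth notes: whole = 16; whole = 16; eighth = 2; eighth note = 2.
Adding: 16 + 16 + 2 + 2 = 36.
36 ÷ 2 = 18 beats.

18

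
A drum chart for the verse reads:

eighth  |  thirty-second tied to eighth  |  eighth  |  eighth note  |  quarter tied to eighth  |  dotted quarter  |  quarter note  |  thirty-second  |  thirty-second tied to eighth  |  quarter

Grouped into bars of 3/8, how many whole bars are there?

5

One bar of 3/8 = 12 thirty-second notes.
In thirty-second notes: eighth = 4; thirty-second tied to eighth (thirty-second + eighth) = 5; eighth = 4; eighth note = 4; quarter tied to eighth (quarter + eighth) = 12; dotted quarter = 12; quarter note = 8; thirty-second = 1; thirty-second tied to eighth (thirty-second + eighth) = 5; quarter = 8.
Adding: 4 + 5 + 4 + 4 + 12 + 12 + 8 + 1 + 5 + 8 = 63.
63 ÷ 12 = 5 complete bars with 3 left over.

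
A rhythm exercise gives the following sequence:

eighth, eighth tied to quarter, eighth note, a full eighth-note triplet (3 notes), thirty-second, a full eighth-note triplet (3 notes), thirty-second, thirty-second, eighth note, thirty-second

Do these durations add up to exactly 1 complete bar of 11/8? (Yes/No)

Yes

One bar of 11/8 = 44 thirty-second notes.
Each duration in thirty-second notes: eighth = 4; eighth tied to quarter (eighth + quarter) = 12; eighth note = 4; a full eighth-note triplet (3 notes) (three triplet eighths span one quarter) = 8; thirty-second = 1; a full eighth-note triplet (3 notes) (three triplet eighths span one quarter) = 8; thirty-second = 1; thirty-second = 1; eighth note = 4; thirty-second = 1.
Altogether 4 + 12 + 4 + 8 + 1 + 8 + 1 + 1 + 4 + 1 = 44.
44 equals 44, so the answer is Yes.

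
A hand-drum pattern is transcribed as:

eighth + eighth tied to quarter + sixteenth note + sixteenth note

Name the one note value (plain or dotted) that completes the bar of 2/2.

dotted quarter note

The bar of 2/2 = 16 sixteenth notes.
Working in sixteenth notes: eighth = 2; eighth tied to quarter (eighth + quarter) = 6; sixteenth note = 1; sixteenth note = 1.
Altogether 2 + 6 + 1 + 1 = 10.
Remaining: 16 − 10 = 6 sixteenth notes, which is a dotted quarter note.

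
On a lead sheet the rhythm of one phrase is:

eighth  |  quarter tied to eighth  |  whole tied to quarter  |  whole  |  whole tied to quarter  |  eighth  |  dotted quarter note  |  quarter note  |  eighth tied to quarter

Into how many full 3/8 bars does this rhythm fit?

13

One bar of 3/8 = 3 eighth notes.
Each duration in eighth notes: eighth = 1; quarter tied to eighth (quarter + eighth) = 3; whole tied to quarter (whole + quarter) = 10; whole = 8; whole tied to quarter (whole + quarter) = 10; eighth = 1; dotted quarter note = 3; quarter note = 2; eighth tied to quarter (eighth + quarter) = 3.
Total: 1 + 3 + 10 + 8 + 10 + 1 + 3 + 2 + 3 = 41.
41 ÷ 3 = 13 complete bars with 2 left over.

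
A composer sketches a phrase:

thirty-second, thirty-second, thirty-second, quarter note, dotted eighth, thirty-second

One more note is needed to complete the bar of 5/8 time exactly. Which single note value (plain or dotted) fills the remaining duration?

sixteenth note

The bar of 5/8 = 20 thirty-second notes.
In thirty-second notes: thirty-second = 1; thirty-second = 1; thirty-second = 1; quarter note = 8; dotted eighth = 6; thirty-second = 1.
Adding: 1 + 1 + 1 + 8 + 6 + 1 = 18.
Remaining: 20 − 18 = 2 thirty-second notes, which is a sixteenth note.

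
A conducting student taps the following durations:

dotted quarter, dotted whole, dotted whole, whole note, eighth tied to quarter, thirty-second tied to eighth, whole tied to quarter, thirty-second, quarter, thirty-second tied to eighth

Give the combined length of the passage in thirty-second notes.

Working in thirty-second notes: dotted quarter = 12; dotted whole = 48; dotted whole = 48; whole note = 32; eighth tied to quarter (eighth + quarter) = 12; thirty-second tied to eighth (thirty-second + eighth) = 5; whole tied to quarter (whole + quarter) = 40; thirty-second = 1; quarter = 8; thirty-second tied to eighth (thirty-second + eighth) = 5.
Sum: 12 + 48 + 48 + 32 + 12 + 5 + 40 + 1 + 8 + 5 = 211 thirty-second notes.

211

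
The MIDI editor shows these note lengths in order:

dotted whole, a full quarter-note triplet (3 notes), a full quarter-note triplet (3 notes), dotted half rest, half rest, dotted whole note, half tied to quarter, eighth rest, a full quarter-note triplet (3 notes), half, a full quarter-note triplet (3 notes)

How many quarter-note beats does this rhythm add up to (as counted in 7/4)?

One quarter-note beat = 2 eighth notes.
In eighth notes: dotted whole = 12; a full quarter-note triplet (3 notes) (three triplet quarters span one half) = 4; a full quarter-note triplet (3 notes) (three triplet quarters span one half) = 4; dotted half rest = 6; half rest = 4; dotted whole note = 12; half tied to quarter (half + quarter) = 6; eighth rest = 1; a full quarter-note triplet (3 notes) (three triplet quarters span one half) = 4; half = 4; a full quarter-note triplet (3 notes) (three triplet quarters span one half) = 4.
Altogether 12 + 4 + 4 + 6 + 4 + 12 + 6 + 1 + 4 + 4 + 4 = 61.
61 ÷ 2 = 30.5 beats.

30.5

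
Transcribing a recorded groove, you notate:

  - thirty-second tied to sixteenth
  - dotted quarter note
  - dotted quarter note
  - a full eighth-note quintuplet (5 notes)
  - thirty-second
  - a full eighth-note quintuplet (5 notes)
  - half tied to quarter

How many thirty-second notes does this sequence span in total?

84

Express everything in thirty-second notes: thirty-second tied to sixteenth (thirty-second + sixteenth) = 3; dotted quarter note = 12; dotted quarter note = 12; a full eighth-note quintuplet (5 notes) (five quintuplet eighths span one half) = 16; thirty-second = 1; a full eighth-note quintuplet (5 notes) (five quintuplet eighths span one half) = 16; half tied to quarter (half + quarter) = 24.
Altogether 3 + 12 + 12 + 16 + 1 + 16 + 24 = 84 thirty-second notes.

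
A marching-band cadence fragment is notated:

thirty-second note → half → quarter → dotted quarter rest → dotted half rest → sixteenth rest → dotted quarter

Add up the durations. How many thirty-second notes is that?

Express everything in thirty-second notes: thirty-second note = 1; half = 16; quarter = 8; dotted quarter rest = 12; dotted half rest = 24; sixteenth rest = 2; dotted quarter = 12.
Altogether 1 + 16 + 8 + 12 + 24 + 2 + 12 = 75 thirty-second notes.

75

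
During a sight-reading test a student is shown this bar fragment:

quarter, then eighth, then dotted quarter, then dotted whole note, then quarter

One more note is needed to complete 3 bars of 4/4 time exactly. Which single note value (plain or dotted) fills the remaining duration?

half note

3 bars of 4/4 = 24 eighth notes.
Convert each value to eighth notes: quarter = 2; eighth = 1; dotted quarter = 3; dotted whole note = 12; quarter = 2.
Adding: 2 + 1 + 3 + 12 + 2 = 20.
Remaining: 24 − 20 = 4 eighth notes, which is a half note.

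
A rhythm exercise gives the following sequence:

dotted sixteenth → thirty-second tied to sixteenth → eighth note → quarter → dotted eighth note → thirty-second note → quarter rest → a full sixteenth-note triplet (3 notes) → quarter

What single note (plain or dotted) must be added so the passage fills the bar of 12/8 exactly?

The bar of 12/8 = 48 thirty-second notes.
Each duration in thirty-second notes: dotted sixteenth = 3; thirty-second tied to sixteenth (thirty-second + sixteenth) = 3; eighth note = 4; quarter = 8; dotted eighth note = 6; thirty-second note = 1; quarter rest = 8; a full sixteenth-note triplet (3 notes) (three triplet sixteenths span one eighth) = 4; quarter = 8.
Total: 3 + 3 + 4 + 8 + 6 + 1 + 8 + 4 + 8 = 45.
Remaining: 48 − 45 = 3 thirty-second notes, which is a dotted sixteenth note.

dotted sixteenth note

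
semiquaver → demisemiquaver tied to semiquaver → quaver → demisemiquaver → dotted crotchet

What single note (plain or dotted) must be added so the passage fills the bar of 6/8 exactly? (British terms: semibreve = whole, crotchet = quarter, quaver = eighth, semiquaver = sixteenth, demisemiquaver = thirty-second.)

sixteenth note

The bar of 6/8 = 24 thirty-second notes.
Convert each value to thirty-second notes: semiquaver = 2; demisemiquaver tied to semiquaver (demisemiquaver + semiquaver) = 3; quaver = 4; demisemiquaver = 1; dotted crotchet = 12.
Altogether 2 + 3 + 4 + 1 + 12 = 22.
Remaining: 24 − 22 = 2 thirty-second notes, which is a sixteenth note.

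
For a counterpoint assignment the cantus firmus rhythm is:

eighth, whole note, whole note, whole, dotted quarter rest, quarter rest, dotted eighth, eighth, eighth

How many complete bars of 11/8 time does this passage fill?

One bar of 11/8 = 22 sixteenth notes.
Express everything in sixteenth notes: eighth = 2; whole note = 16; whole note = 16; whole = 16; dotted quarter rest = 6; quarter rest = 4; dotted eighth = 3; eighth = 2; eighth = 2.
Sum: 2 + 16 + 16 + 16 + 6 + 4 + 3 + 2 + 2 = 67.
67 ÷ 22 = 3 complete bars with 1 left over.

3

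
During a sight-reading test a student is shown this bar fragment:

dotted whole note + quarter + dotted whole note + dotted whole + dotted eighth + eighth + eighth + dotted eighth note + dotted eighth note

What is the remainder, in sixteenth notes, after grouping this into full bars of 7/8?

One bar of 7/8 = 14 sixteenth notes.
Working in sixteenth notes: dotted whole note = 24; quarter = 4; dotted whole note = 24; dotted whole = 24; dotted eighth = 3; eighth = 2; eighth = 2; dotted eighth note = 3; dotted eighth note = 3.
Sum: 24 + 4 + 24 + 24 + 3 + 2 + 2 + 3 + 3 = 89.
89 ÷ 14 = 6 complete bars with 5 sixteenth notes remaining.

5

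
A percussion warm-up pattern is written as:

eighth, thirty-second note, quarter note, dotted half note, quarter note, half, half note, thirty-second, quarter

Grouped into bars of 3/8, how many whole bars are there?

7

One bar of 3/8 = 12 thirty-second notes.
Express everything in thirty-second notes: eighth = 4; thirty-second note = 1; quarter note = 8; dotted half note = 24; quarter note = 8; half = 16; half note = 16; thirty-second = 1; quarter = 8.
Adding: 4 + 1 + 8 + 24 + 8 + 16 + 16 + 1 + 8 = 86.
86 ÷ 12 = 7 complete bars with 2 left over.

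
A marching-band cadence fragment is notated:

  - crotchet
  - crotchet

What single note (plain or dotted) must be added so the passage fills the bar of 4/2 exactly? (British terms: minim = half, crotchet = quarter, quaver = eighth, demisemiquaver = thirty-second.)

The bar of 4/2 = 8 quarter notes.
In quarter notes: crotchet = 1; crotchet = 1.
Total: 1 + 1 = 2.
Remaining: 8 − 2 = 6 quarter notes, which is a dotted whole note.

dotted whole note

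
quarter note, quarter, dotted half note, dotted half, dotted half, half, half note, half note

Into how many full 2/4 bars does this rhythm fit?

One bar of 2/4 = 2 quarter notes.
Convert each value to quarter notes: quarter note = 1; quarter = 1; dotted half note = 3; dotted half = 3; dotted half = 3; half = 2; half note = 2; half note = 2.
Total: 1 + 1 + 3 + 3 + 3 + 2 + 2 + 2 = 17.
17 ÷ 2 = 8 complete bars with 1 left over.

8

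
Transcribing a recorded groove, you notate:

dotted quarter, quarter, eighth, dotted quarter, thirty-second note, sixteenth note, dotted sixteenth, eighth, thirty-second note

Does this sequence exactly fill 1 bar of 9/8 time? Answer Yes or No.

One bar of 9/8 = 36 thirty-second notes.
In thirty-second notes: dotted quarter = 12; quarter = 8; eighth = 4; dotted quarter = 12; thirty-second note = 1; sixteenth note = 2; dotted sixteenth = 3; eighth = 4; thirty-second note = 1.
Sum: 12 + 8 + 4 + 12 + 1 + 2 + 3 + 4 + 1 = 47.
47 exceeds 36, so the answer is No.

No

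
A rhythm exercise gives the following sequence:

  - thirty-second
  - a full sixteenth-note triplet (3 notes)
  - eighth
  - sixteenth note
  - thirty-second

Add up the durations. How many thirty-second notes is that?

12

Each duration in thirty-second notes: thirty-second = 1; a full sixteenth-note triplet (3 notes) (three triplet sixteenths span one eighth) = 4; eighth = 4; sixteenth note = 2; thirty-second = 1.
Total: 1 + 4 + 4 + 2 + 1 = 12 thirty-second notes.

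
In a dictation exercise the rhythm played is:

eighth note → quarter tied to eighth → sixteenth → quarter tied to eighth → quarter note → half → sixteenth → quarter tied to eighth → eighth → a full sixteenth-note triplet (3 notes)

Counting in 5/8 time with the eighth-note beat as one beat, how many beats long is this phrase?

One eighth-note beat = 2 sixteenth notes.
Express everything in sixteenth notes: eighth note = 2; quarter tied to eighth (quarter + eighth) = 6; sixteenth = 1; quarter tied to eighth (quarter + eighth) = 6; quarter note = 4; half = 8; sixteenth = 1; quarter tied to eighth (quarter + eighth) = 6; eighth = 2; a full sixteenth-note triplet (3 notes) (three triplet sixteenths span one eighth) = 2.
Adding: 2 + 6 + 1 + 6 + 4 + 8 + 1 + 6 + 2 + 2 = 38.
38 ÷ 2 = 19 beats.

19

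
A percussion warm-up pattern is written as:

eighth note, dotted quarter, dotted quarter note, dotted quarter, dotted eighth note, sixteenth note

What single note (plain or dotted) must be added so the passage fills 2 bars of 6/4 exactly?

dotted whole note

2 bars of 6/4 = 48 sixteenth notes.
Convert each value to sixteenth notes: eighth note = 2; dotted quarter = 6; dotted quarter note = 6; dotted quarter = 6; dotted eighth note = 3; sixteenth note = 1.
Altogether 2 + 6 + 6 + 6 + 3 + 1 = 24.
Remaining: 48 − 24 = 24 sixteenth notes, which is a dotted whole note.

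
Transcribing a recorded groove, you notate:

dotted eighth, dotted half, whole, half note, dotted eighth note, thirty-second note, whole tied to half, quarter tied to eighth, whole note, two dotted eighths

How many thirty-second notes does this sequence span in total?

189

Convert each value to thirty-second notes: dotted eighth = 6; dotted half = 24; whole = 32; half note = 16; dotted eighth note = 6; thirty-second note = 1; whole tied to half (whole + half) = 48; quarter tied to eighth (quarter + eighth) = 12; whole note = 32; dotted eighth = 6; dotted eighth = 6.
Altogether 6 + 24 + 32 + 16 + 6 + 1 + 48 + 12 + 32 + 6 + 6 = 189 thirty-second notes.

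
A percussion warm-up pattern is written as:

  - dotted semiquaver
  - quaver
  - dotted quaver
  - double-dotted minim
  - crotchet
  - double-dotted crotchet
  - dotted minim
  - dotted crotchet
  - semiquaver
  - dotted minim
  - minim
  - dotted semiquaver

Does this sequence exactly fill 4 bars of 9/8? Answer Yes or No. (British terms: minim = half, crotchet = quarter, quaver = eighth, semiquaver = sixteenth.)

One bar of 9/8 = 36 thirty-second notes, so 4 bars = 144.
Express everything in thirty-second notes: dotted semiquaver = 3; quaver = 4; dotted quaver = 6; double-dotted minim = 28; crotchet = 8; double-dotted crotchet = 14; dotted minim = 24; dotted crotchet = 12; semiquaver = 2; dotted minim = 24; minim = 16; dotted semiquaver = 3.
Adding: 3 + 4 + 6 + 28 + 8 + 14 + 24 + 12 + 2 + 24 + 16 + 3 = 144.
144 equals 144, so the answer is Yes.

Yes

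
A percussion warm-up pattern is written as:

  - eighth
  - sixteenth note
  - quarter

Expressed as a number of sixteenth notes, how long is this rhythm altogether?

Each duration in sixteenth notes: eighth = 2; sixteenth note = 1; quarter = 4.
Total: 2 + 1 + 4 = 7 sixteenth notes.

7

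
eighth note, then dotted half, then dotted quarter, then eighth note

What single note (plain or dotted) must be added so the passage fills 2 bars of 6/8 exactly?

2 bars of 6/8 = 12 eighth notes.
In eighth notes: eighth note = 1; dotted half = 6; dotted quarter = 3; eighth note = 1.
Total: 1 + 6 + 3 + 1 = 11.
Remaining: 12 − 11 = 1 eighth note, which is a eighth note.

eighth note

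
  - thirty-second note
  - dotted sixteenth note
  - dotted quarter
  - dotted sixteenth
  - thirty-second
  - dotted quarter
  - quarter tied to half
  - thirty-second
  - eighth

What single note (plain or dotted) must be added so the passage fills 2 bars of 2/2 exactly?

2 bars of 2/2 = 64 thirty-second notes.
Convert each value to thirty-second notes: thirty-second note = 1; dotted sixteenth note = 3; dotted quarter = 12; dotted sixteenth = 3; thirty-second = 1; dotted quarter = 12; quarter tied to half (quarter + half) = 24; thirty-second = 1; eighth = 4.
Altogether 1 + 3 + 12 + 3 + 1 + 12 + 24 + 1 + 4 = 61.
Remaining: 64 − 61 = 3 thirty-second notes, which is a dotted sixteenth note.

dotted sixteenth note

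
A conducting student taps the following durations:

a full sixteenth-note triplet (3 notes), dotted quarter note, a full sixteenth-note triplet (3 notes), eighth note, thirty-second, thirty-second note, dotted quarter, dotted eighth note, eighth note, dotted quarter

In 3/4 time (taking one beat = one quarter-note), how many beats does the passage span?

One quarter-note beat = 8 thirty-second notes.
Working in thirty-second notes: a full sixteenth-note triplet (3 notes) (three triplet sixteenths span one eighth) = 4; dotted quarter note = 12; a full sixteenth-note triplet (3 notes) (three triplet sixteenths span one eighth) = 4; eighth note = 4; thirty-second = 1; thirty-second note = 1; dotted quarter = 12; dotted eighth note = 6; eighth note = 4; dotted quarter = 12.
Sum: 4 + 12 + 4 + 4 + 1 + 1 + 12 + 6 + 4 + 12 = 60.
60 ÷ 8 = 7.5 beats.

7.5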